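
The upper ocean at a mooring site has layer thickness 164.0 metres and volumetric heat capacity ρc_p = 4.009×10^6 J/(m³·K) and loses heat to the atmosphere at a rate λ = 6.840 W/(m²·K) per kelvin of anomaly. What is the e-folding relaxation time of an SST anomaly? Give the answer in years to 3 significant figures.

Areal heat capacity C = ρc_p × D = 4.009×10^6 × 164.0 = 6.57×10^8 J m⁻² K⁻¹.
Relaxation time τ = C / λ = 6.57×10^8 / 6.840 = 9.61×10^7 s.
In years: 9.61×10^7 s / (3.156×10^7 s/year) = 3.05 years.

3.05 years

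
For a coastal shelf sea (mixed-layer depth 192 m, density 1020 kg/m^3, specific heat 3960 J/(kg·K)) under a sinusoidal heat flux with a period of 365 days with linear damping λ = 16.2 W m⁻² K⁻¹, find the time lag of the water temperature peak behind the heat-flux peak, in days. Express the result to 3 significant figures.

Areal heat capacity C = ρ c_p D = 1020 × 3960 × 192 = 7.76×10^8 J/(m^2 K).
ω = 2π / 3.15×10^7 s = 1.99×10^-7 s⁻¹.
Phase lag φ = arctan(Cω/λ) = arctan(155/16.2) = 1.47 rad.
Time lag = φ / ω = 1.47 / 1.99×10^-7 = 7.36×10^6 s = 85.2 days.

85.2 days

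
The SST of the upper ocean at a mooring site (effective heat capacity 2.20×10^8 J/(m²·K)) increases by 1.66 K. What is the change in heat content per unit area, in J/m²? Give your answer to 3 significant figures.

3.65×10^8

Areal heat capacity C = 2.20×10^8 J/(m²·K) (given).
ΔQ = C ΔT = 2.20×10^8 × 1.66 = 3.65×10^8 J/m².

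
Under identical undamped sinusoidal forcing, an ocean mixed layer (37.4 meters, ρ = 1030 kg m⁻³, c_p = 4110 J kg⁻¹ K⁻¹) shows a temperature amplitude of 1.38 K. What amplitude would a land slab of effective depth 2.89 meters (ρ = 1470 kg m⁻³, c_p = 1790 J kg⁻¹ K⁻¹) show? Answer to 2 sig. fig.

29 K

C_ocean = 1.58×10^8 J/(m²·K); C_land = 7.60×10^6 J/(m²·K).
A ∝ 1/C ⇒ A_land = A_ocean × C_ocean/C_land = 1.38 × 20.8 = 28.7 K.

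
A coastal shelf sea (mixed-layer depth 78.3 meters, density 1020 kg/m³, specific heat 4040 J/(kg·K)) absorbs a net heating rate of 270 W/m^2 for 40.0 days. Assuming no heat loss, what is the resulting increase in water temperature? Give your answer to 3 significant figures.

Areal heat capacity C = ρ c_p D = 1020 × 4040 × 78.3 = 3.23×10^8 J/(m²·K).
Net heat input Q = F Δt = 270 × (40.0 days × 86400 s/day) = 9.33×10^8 J/m².
ΔT = Q / C = 9.33×10^8 / 3.23×10^8 = 2.89 K.

2.89 K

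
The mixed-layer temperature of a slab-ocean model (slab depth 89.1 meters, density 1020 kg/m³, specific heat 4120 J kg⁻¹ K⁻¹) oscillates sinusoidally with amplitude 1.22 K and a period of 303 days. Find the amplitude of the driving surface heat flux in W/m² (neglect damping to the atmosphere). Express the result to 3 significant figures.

Areal heat capacity C = ρ c_p D = 1020 × 4120 × 89.1 = 3.74×10^8 J m⁻² K⁻¹.
ω = 2π / 2.62×10^7 s = 2.40×10^-7 s⁻¹.
Cω = 3.74×10^8 × 2.40×10^-7 = 89.9 W/(m²·K).
F₀ = A × Cω = 1.22 × 89.9 = 110 W/m².

110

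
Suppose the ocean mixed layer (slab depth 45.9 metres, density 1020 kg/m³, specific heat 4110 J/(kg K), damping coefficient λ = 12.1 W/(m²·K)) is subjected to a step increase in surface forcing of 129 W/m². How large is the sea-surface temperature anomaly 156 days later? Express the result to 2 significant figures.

Areal heat capacity C = ρ c_p D = 1020 × 4110 × 45.9 = 1.92×10^8 J/(m^2 K).
τ = C / λ = 1.92×10^8 / 12.1 = 1.59×10^7 s.
Equilibrium anomaly ΔT_eq = F / λ = 129 / 12.1 = 10.7 K.
t = 156 days = 1.35×10^7 s, so t/τ = 0.848.
ΔT(t) = ΔT_eq (1 − e^(−t/τ)) = 10.7 × (1 − e^−0.848) = 6.09 K.

6.1 K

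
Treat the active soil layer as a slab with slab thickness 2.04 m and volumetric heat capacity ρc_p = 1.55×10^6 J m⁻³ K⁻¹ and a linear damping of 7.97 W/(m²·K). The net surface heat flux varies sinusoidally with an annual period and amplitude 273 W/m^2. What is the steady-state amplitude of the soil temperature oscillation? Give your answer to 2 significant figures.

34 K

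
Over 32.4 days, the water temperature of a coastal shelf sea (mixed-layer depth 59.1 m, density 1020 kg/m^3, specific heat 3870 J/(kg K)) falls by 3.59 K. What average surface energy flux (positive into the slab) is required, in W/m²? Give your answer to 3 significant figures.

-299

Areal heat capacity C = ρ c_p D = 1020 × 3870 × 59.1 = 2.33×10^8 J m⁻² K⁻¹.
Required heat per unit area: Q = C ΔT = 2.33×10^8 × -3.59 = -8.38×10^8 J/m².
Flux F = Q / Δt = -8.38×10^8 / 2.80×10^6 s = -299 W/m².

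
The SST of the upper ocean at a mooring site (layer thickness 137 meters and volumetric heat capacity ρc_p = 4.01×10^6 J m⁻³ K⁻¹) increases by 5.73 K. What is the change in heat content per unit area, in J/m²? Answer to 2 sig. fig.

Areal heat capacity C = ρc_p × D = 4.01×10^6 × 137 = 5.49×10^8 J/(m^2 K).
ΔQ = C ΔT = 5.49×10^8 × 5.73 = 3.15×10^9 J/m².

3.1×10^9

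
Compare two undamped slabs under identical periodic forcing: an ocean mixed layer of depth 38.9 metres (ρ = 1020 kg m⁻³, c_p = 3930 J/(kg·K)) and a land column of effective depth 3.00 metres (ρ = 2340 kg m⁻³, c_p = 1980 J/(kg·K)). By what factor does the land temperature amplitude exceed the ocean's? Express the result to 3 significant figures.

11.2

C_ocean = 1020 × 3930 × 38.9 = 1.56×10^8 J/(m²·K).
C_land = 2340 × 1980 × 3.00 = 1.39×10^7 J/(m²·K).
Undamped amplitude ∝ 1/C, so A_land/A_ocean = C_ocean/C_land = 11.2.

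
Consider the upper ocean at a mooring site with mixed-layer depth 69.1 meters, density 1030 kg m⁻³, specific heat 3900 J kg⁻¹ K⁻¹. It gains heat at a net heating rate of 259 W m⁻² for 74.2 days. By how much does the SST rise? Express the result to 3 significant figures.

Areal heat capacity C = ρ c_p D = 1030 × 3900 × 69.1 = 2.78×10^8 J/(m^2 K).
Net heat input Q = F Δt = 259 × (74.2 days × 86400 s/day) = 1.66×10^9 J/m².
ΔT = Q / C = 1.66×10^9 / 2.78×10^8 = 5.98 K.

5.98 K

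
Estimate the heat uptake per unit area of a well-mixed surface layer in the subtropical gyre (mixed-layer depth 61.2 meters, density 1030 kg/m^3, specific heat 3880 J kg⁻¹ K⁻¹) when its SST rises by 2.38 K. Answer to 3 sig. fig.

5.82×10^8

Areal heat capacity C = ρ c_p D = 1030 × 3880 × 61.2 = 2.45×10^8 J/(m^2 K).
ΔQ = C ΔT = 2.45×10^8 × 2.38 = 5.82×10^8 J/m².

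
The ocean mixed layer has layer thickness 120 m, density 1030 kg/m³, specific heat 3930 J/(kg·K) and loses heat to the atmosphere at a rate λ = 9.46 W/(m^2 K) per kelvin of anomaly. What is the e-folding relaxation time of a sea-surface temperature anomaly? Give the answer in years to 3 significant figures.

1.63 years

Areal heat capacity C = ρ c_p D = 1030 × 3930 × 120 = 4.86×10^8 J/(m^2 K).
Relaxation time τ = C / λ = 4.86×10^8 / 9.46 = 5.13×10^7 s.
In years: 5.13×10^7 s / (3.156×10^7 s/year) = 1.63 years.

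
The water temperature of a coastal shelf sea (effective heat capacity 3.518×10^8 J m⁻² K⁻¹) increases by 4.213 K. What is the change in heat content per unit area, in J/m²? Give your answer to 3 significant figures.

1.48×10^9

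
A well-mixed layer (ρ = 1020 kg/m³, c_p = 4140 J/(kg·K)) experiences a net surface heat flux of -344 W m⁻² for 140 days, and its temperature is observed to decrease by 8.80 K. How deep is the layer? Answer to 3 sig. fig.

Heat input Q = F Δt = -344 × 1.21×10^7 s = -4.16×10^9 J/m².
Required areal heat capacity C = Q / ΔT = 4.73×10^8 J/(m²·K).
Depth D = C / (ρ c_p) = 4.73×10^8 / (1020 × 4140) = 112 m.

112 m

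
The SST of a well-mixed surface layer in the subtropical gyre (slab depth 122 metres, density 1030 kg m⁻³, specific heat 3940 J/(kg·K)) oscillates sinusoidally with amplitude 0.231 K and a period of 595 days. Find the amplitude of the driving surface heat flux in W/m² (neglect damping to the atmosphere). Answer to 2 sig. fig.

Areal heat capacity C = ρ c_p D = 1030 × 3940 × 122 = 4.95×10^8 J/(m^2 K).
ω = 2π / 5.14×10^7 s = 1.22×10^-7 s⁻¹.
Cω = 4.95×10^8 × 1.22×10^-7 = 60.5 W/(m²·K).
F₀ = A × Cω = 0.231 × 60.5 = 14.0 W/m².

14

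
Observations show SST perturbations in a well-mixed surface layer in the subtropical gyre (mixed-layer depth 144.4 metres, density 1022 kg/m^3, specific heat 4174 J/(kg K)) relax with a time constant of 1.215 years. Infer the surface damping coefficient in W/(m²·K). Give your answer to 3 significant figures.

16.1

Areal heat capacity C = ρ c_p D = 1022 × 4174 × 144.4 = 6.16×10^8 J m⁻² K⁻¹.
τ = 1.215 years = 3.83×10^7 s.
λ = C / τ = 6.16×10^8 / 3.83×10^7 = 16.1 W/(m²·K).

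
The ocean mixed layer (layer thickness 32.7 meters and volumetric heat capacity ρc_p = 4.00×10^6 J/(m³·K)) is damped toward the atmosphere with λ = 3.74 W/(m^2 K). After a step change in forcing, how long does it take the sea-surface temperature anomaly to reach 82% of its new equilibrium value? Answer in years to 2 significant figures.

1.9 years

Areal heat capacity C = ρc_p × D = 4.00×10^6 × 32.7 = 1.31×10^8 J/(m²·K).
τ = C / λ = 1.31×10^8 / 3.74 = 3.50×10^7 s.
Fraction reached: 1 − e^(−t/τ) = 0.82 ⇒ t = −τ ln(1 − 0.82) = τ × 1.71.
t = 6.00×10^7 s = 1.90 years.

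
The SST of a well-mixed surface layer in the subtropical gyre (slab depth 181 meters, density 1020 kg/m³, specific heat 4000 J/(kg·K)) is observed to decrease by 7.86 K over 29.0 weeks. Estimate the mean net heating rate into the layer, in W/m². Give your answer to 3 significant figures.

-331

Areal heat capacity C = ρ c_p D = 1020 × 4000 × 181 = 7.38×10^8 J/(m²·K).
Required heat per unit area: Q = C ΔT = 7.38×10^8 × -7.86 = -5.80×10^9 J/m².
Flux F = Q / Δt = -5.80×10^9 / 1.75×10^7 s = -331 W/m².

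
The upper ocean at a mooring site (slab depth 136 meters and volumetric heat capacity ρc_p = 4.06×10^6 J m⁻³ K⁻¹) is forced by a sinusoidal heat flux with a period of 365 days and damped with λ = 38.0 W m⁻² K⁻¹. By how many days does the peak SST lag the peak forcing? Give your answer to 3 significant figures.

71.9 days

Areal heat capacity C = ρc_p × D = 4.06×10^6 × 136 = 5.52×10^8 J m⁻² K⁻¹.
ω = 2π / 3.15×10^7 s = 1.99×10^-7 s⁻¹.
Phase lag φ = arctan(Cω/λ) = arctan(110/38.0) = 1.24 rad.
Time lag = φ / ω = 1.24 / 1.99×10^-7 = 6.21×10^6 s = 71.9 days.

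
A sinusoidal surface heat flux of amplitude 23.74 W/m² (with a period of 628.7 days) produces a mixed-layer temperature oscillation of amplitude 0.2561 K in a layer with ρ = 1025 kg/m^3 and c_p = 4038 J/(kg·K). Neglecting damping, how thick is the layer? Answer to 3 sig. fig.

ω = 2π / 5.43×10^7 s = 1.16×10^-7 s⁻¹.
Required C = F₀ / (A ω) = 23.74 / (0.2561 × 1.16×10^-7) = 8.01×10^8 J/(m²·K).
D = C / (ρ c_p) = 8.01×10^8 / (1025 × 4038) = 194 m.

194 m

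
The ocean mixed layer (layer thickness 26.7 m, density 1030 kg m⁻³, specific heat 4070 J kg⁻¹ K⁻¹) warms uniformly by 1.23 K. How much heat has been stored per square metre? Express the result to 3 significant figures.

1.38×10^8

Areal heat capacity C = ρ c_p D = 1030 × 4070 × 26.7 = 1.12×10^8 J/(m²·K).
ΔQ = C ΔT = 1.12×10^8 × 1.23 = 1.38×10^8 J/m².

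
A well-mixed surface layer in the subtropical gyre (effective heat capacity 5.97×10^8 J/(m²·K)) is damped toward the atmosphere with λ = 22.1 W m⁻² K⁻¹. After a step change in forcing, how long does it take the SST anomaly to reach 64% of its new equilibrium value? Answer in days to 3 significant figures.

Areal heat capacity C = 5.97×10^8 J/(m²·K) (given).
τ = C / λ = 5.97×10^8 / 22.1 = 2.70×10^7 s.
Fraction reached: 1 − e^(−t/τ) = 0.64 ⇒ t = −τ ln(1 − 0.64) = τ × 1.02.
t = 2.76×10^7 s = 319 days.

319 days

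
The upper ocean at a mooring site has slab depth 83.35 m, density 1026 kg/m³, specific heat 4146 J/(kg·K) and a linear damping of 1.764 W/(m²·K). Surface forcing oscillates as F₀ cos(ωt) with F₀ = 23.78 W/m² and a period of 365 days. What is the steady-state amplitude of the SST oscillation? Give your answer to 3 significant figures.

0.337 K

Areal heat capacity C = ρ c_p D = 1026 × 4146 × 83.35 = 3.55×10^8 J/(m^2 K).
Angular frequency ω = 2π / T = 2π / 3.15×10^7 s = 1.99×10^-7 s⁻¹.
√((Cω)² + λ²) = √((70.6)² + 1.764²) = 70.7 W/(m²·K).
Amplitude A = F₀ / √((Cω)²+λ²) = 23.78 / 70.7 = 0.337 K.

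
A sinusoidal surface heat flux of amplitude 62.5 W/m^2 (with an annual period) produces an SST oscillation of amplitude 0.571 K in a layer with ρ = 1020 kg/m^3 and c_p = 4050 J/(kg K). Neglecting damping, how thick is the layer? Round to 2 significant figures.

130 m

ω = 2π / 3.15×10^7 s = 1.99×10^-7 s⁻¹.
Required C = F₀ / (A ω) = 62.5 / (0.571 × 1.99×10^-7) = 5.49×10^8 J/(m²·K).
D = C / (ρ c_p) = 5.49×10^8 / (1020 × 4050) = 133 m.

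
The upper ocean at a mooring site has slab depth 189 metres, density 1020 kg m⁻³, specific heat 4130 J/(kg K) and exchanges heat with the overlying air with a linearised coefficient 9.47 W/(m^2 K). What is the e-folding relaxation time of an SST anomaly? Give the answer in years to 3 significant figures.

2.66 years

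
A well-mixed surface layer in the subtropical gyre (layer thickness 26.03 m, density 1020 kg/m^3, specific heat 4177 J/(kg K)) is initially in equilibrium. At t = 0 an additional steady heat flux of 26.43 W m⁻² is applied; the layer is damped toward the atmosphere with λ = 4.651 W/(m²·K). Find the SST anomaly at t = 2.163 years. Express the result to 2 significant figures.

Areal heat capacity C = ρ c_p D = 1020 × 4177 × 26.03 = 1.11×10^8 J/(m^2 K).
τ = C / λ = 1.11×10^8 / 4.651 = 2.38×10^7 s.
Equilibrium anomaly ΔT_eq = F / λ = 26.43 / 4.651 = 5.68 K.
t = 2.163 years = 6.83×10^7 s, so t/τ = 2.86.
ΔT(t) = ΔT_eq (1 − e^(−t/τ)) = 5.68 × (1 − e^−2.86) = 5.36 K.

5.4 K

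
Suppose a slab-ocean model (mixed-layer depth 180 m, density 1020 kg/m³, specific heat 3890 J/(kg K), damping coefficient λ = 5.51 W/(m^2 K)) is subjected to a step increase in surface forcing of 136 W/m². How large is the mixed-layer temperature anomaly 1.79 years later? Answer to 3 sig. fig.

Areal heat capacity C = ρ c_p D = 1020 × 3890 × 180 = 7.14×10^8 J/(m^2 K).
τ = C / λ = 7.14×10^8 / 5.51 = 1.30×10^8 s.
Equilibrium anomaly ΔT_eq = F / λ = 136 / 5.51 = 24.7 K.
t = 1.79 years = 5.65×10^7 s, so t/τ = 0.436.
ΔT(t) = ΔT_eq (1 − e^(−t/τ)) = 24.7 × (1 − e^−0.436) = 8.72 K.

8.72 K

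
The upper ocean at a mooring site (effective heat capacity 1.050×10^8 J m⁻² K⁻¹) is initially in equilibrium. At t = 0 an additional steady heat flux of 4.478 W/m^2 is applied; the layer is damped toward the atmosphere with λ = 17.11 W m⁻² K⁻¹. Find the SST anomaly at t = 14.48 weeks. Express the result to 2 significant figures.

0.20 K

Areal heat capacity C = 1.050×10^8 J m⁻² K⁻¹ (given).
τ = C / λ = 1.05×10^8 / 17.11 = 6.14×10^6 s.
Equilibrium anomaly ΔT_eq = F / λ = 4.478 / 17.11 = 0.262 K.
t = 14.48 weeks = 8.76×10^6 s, so t/τ = 1.43.
ΔT(t) = ΔT_eq (1 − e^(−t/τ)) = 0.262 × (1 − e^−1.43) = 0.199 K.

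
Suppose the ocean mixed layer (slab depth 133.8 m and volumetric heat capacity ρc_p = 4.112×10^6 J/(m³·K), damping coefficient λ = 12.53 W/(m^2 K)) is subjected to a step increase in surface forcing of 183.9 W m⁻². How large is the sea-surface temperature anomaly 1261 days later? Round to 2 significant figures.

Areal heat capacity C = ρc_p × D = 4.112×10^6 × 133.8 = 5.50×10^8 J/(m²·K).
τ = C / λ = 5.50×10^8 / 12.53 = 4.39×10^7 s.
Equilibrium anomaly ΔT_eq = F / λ = 183.9 / 12.53 = 14.7 K.
t = 1261 days = 1.09×10^8 s, so t/τ = 2.48.
ΔT(t) = ΔT_eq (1 − e^(−t/τ)) = 14.7 × (1 − e^−2.48) = 13.4 K.

13 K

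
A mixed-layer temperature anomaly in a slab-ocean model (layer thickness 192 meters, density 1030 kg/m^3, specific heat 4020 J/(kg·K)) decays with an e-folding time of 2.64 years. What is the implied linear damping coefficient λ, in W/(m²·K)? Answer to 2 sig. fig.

9.5

Areal heat capacity C = ρ c_p D = 1030 × 4020 × 192 = 7.95×10^8 J/(m^2 K).
τ = 2.64 years = 8.33×10^7 s.
λ = C / τ = 7.95×10^8 / 8.33×10^7 = 9.54 W/(m²·K).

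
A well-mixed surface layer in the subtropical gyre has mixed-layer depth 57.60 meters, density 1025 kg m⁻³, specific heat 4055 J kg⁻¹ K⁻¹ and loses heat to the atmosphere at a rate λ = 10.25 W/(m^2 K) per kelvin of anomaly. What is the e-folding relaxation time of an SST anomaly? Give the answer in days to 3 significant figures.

270 days

Areal heat capacity C = ρ c_p D = 1025 × 4055 × 57.60 = 2.39×10^8 J/(m²·K).
Relaxation time τ = C / λ = 2.39×10^8 / 10.25 = 2.34×10^7 s.
In days: 2.34×10^7 s / (86400 s/day) = 270 days.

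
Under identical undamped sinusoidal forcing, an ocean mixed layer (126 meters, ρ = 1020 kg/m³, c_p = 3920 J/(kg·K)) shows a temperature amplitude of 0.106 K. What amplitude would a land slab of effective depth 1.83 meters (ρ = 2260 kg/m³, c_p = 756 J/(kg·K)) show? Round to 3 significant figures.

17.1 K

C_ocean = 5.04×10^8 J/(m²·K); C_land = 3.13×10^6 J/(m²·K).
A ∝ 1/C ⇒ A_land = A_ocean × C_ocean/C_land = 0.106 × 161 = 17.1 K.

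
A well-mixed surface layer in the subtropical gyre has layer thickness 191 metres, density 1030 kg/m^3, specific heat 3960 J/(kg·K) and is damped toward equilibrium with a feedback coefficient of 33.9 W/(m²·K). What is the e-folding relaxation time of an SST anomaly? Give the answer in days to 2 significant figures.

270 days

Areal heat capacity C = ρ c_p D = 1030 × 3960 × 191 = 7.79×10^8 J/(m^2 K).
Relaxation time τ = C / λ = 7.79×10^8 / 33.9 = 2.30×10^7 s.
In days: 2.30×10^7 s / (86400 s/day) = 266 days.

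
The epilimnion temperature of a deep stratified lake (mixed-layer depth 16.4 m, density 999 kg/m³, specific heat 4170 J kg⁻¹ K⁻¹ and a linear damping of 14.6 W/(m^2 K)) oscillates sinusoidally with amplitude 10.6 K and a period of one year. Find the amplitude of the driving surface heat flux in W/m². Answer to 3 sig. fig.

Areal heat capacity C = ρ c_p D = 999 × 4170 × 16.4 = 6.83×10^7 J/(m²·K).
ω = 2π / 3.15×10^7 s = 1.99×10^-7 s⁻¹.
√((Cω)² + λ²) = √((13.6)² + 14.6²) = 20.0 W/(m²·K).
F₀ = A × √((Cω)²+λ²) = 10.6 × 20.0 = 212 W/m².

212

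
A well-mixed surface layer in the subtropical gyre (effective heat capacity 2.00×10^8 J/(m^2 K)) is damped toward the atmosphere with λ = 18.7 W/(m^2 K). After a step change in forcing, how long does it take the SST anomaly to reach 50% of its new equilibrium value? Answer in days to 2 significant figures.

86 days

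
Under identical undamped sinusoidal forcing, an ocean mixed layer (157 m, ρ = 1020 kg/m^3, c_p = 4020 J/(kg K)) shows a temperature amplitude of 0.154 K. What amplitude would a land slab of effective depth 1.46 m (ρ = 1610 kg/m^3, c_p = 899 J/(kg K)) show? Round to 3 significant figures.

46.9 K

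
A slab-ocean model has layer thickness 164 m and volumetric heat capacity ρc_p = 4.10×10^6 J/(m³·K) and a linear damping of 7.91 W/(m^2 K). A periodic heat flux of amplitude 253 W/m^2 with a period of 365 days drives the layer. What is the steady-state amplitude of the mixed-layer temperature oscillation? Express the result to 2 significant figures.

Areal heat capacity C = ρc_p × D = 4.10×10^6 × 164 = 6.72×10^8 J/(m^2 K).
Angular frequency ω = 2π / T = 2π / 3.15×10^7 s = 1.99×10^-7 s⁻¹.
√((Cω)² + λ²) = √((134)² + 7.91²) = 134 W/(m²·K).
Amplitude A = F₀ / √((Cω)²+λ²) = 253 / 134 = 1.89 K.

1.9 K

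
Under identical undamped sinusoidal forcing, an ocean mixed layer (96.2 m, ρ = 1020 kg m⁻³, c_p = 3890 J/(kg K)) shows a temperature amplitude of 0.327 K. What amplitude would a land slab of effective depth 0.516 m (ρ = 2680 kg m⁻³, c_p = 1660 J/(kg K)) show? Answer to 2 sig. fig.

54 K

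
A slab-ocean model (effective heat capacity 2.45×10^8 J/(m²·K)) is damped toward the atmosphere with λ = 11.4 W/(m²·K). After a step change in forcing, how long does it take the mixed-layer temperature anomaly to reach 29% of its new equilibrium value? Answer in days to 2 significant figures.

85 days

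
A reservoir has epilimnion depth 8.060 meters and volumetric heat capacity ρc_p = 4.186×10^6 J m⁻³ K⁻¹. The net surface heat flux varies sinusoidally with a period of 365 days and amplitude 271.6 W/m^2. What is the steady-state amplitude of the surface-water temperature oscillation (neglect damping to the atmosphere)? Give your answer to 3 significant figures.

40.4 K

Areal heat capacity C = ρc_p × D = 4.186×10^6 × 8.060 = 3.37×10^7 J/(m²·K).
Angular frequency ω = 2π / T = 2π / 3.15×10^7 s = 1.99×10^-7 s⁻¹.
Cω = 3.37×10^7 × 1.99×10^-7 = 6.72 W/(m²·K).
Amplitude A = F₀ / (Cω) = 271.6 / 6.72 = 40.4 K.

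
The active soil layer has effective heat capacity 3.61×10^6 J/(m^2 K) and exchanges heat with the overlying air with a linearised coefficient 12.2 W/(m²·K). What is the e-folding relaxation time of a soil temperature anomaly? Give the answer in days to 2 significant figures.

3.4 days

Areal heat capacity C = 3.61×10^6 J/(m^2 K) (given).
Relaxation time τ = C / λ = 3.61×10^6 / 12.2 = 2.96×10^5 s.
In days: 2.96×10^5 s / (86400 s/day) = 3.42 days.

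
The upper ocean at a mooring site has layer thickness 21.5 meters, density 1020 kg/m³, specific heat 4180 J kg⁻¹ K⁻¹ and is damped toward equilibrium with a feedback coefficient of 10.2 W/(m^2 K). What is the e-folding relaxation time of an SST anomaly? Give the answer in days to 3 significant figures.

104 days

Areal heat capacity C = ρ c_p D = 1020 × 4180 × 21.5 = 9.17×10^7 J/(m²·K).
Relaxation time τ = C / λ = 9.17×10^7 / 10.2 = 8.99×10^6 s.
In days: 8.99×10^6 s / (86400 s/day) = 104 days.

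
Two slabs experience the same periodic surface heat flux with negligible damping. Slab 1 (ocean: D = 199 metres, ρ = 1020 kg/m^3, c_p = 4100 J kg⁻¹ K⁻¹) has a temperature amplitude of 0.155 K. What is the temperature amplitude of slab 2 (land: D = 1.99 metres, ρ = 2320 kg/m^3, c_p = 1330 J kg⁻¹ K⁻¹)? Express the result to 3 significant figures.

C_ocean = 8.32×10^8 J/(m²·K); C_land = 6.14×10^6 J/(m²·K).
A ∝ 1/C ⇒ A_land = A_ocean × C_ocean/C_land = 0.155 × 136 = 21.0 K.

21.0 K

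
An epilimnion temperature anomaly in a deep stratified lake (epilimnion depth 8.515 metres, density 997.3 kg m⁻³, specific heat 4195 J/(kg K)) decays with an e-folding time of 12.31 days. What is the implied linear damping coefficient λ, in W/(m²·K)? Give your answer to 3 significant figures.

Areal heat capacity C = ρ c_p D = 997.3 × 4195 × 8.515 = 3.56×10^7 J/(m²·K).
τ = 12.31 days = 1.06×10^6 s.
λ = C / τ = 3.56×10^7 / 1.06×10^6 = 33.5 W/(m²·K).

33.5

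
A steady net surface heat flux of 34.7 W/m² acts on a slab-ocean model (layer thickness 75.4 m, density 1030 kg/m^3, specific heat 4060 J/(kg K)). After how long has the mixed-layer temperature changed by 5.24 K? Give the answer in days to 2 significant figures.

Areal heat capacity C = ρ c_p D = 1030 × 4060 × 75.4 = 3.15×10^8 J/(m²·K).
Time required: Δt = C ΔT / F = 3.15×10^8 × 5.24 / 34.7 = 4.76×10^7 s.
In days: 4.76×10^7 s / (86400 s/day) = 551 days.

550 days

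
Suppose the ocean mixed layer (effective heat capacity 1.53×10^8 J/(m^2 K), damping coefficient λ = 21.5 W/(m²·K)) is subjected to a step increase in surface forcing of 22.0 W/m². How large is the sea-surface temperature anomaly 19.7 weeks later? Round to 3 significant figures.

0.831 K

Areal heat capacity C = 1.53×10^8 J/(m^2 K) (given).
τ = C / λ = 1.53×10^8 / 21.5 = 7.12×10^6 s.
Equilibrium anomaly ΔT_eq = F / λ = 22.0 / 21.5 = 1.02 K.
t = 19.7 weeks = 1.19×10^7 s, so t/τ = 1.67.
ΔT(t) = ΔT_eq (1 − e^(−t/τ)) = 1.02 × (1 − e^−1.67) = 0.831 K.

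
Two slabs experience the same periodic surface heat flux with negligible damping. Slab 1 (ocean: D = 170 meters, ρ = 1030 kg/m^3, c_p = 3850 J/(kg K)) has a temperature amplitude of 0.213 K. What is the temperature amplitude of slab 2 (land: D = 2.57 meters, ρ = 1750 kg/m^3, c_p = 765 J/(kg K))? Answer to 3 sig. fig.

C_ocean = 6.74×10^8 J/(m²·K); C_land = 3.44×10^6 J/(m²·K).
A ∝ 1/C ⇒ A_land = A_ocean × C_ocean/C_land = 0.213 × 196 = 41.7 K.

41.7 K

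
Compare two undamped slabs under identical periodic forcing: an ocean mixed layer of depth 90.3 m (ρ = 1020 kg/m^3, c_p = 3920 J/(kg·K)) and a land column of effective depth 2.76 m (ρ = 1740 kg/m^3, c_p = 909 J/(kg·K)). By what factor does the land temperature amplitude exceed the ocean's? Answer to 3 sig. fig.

82.7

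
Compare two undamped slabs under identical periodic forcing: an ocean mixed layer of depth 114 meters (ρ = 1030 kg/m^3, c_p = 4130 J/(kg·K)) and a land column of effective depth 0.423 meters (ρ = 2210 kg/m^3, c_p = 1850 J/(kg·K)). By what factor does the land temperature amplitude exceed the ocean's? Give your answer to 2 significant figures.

C_ocean = 1030 × 4130 × 114 = 4.85×10^8 J/(m²·K).
C_land = 2210 × 1850 × 0.423 = 1.73×10^6 J/(m²·K).
Undamped amplitude ∝ 1/C, so A_land/A_ocean = C_ocean/C_land = 280.

280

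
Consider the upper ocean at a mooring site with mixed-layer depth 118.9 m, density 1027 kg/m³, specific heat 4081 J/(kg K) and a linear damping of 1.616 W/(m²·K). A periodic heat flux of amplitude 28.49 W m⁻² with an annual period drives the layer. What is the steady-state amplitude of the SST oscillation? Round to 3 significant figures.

Areal heat capacity C = ρ c_p D = 1027 × 4081 × 118.9 = 4.98×10^8 J m⁻² K⁻¹.
Angular frequency ω = 2π / T = 2π / 3.15×10^7 s = 1.99×10^-7 s⁻¹.
√((Cω)² + λ²) = √((99.3)² + 1.616²) = 99.3 W/(m²·K).
Amplitude A = F₀ / √((Cω)²+λ²) = 28.49 / 99.3 = 0.287 K.

0.287 K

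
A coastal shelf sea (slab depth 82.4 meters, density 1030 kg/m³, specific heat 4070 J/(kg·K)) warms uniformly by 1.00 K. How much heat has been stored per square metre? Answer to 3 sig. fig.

3.45×10^8

Areal heat capacity C = ρ c_p D = 1030 × 4070 × 82.4 = 3.45×10^8 J m⁻² K⁻¹.
ΔQ = C ΔT = 3.45×10^8 × 1.00 = 3.45×10^8 J/m².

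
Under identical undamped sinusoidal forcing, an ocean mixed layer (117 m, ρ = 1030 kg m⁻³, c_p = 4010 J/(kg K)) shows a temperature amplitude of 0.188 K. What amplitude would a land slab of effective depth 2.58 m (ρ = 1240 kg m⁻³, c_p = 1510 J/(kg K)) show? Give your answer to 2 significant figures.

19 K

C_ocean = 4.83×10^8 J/(m²·K); C_land = 4.83×10^6 J/(m²·K).
A ∝ 1/C ⇒ A_land = A_ocean × C_ocean/C_land = 0.188 × 100 = 18.8 K.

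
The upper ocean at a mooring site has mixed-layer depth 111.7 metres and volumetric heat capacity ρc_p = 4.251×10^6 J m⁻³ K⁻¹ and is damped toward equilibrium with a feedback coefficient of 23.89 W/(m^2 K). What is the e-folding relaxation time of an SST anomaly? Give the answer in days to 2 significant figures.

Areal heat capacity C = ρc_p × D = 4.251×10^6 × 111.7 = 4.75×10^8 J m⁻² K⁻¹.
Relaxation time τ = C / λ = 4.75×10^8 / 23.89 = 1.99×10^7 s.
In days: 1.99×10^7 s / (86400 s/day) = 230 days.

230 days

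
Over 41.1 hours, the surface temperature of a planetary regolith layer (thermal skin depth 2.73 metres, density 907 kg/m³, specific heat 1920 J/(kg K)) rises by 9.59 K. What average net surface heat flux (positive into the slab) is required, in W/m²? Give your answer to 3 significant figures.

308

Areal heat capacity C = ρ c_p D = 907 × 1920 × 2.73 = 4.75×10^6 J/(m²·K).
Required heat per unit area: Q = C ΔT = 4.75×10^6 × 9.59 = 4.56×10^7 J/m².
Flux F = Q / Δt = 4.56×10^7 / 1.48×10^5 s = 308 W/m².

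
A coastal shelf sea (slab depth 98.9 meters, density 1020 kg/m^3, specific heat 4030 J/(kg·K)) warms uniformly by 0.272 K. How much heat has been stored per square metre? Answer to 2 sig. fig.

Areal heat capacity C = ρ c_p D = 1020 × 4030 × 98.9 = 4.07×10^8 J m⁻² K⁻¹.
ΔQ = C ΔT = 4.07×10^8 × 0.272 = 1.11×10^8 J/m².

1.1×10^8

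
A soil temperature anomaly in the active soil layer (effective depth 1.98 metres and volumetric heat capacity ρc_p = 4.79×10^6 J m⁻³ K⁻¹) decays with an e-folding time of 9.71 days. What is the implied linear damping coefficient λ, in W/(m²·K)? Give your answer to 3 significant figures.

11.3

Areal heat capacity C = ρc_p × D = 4.79×10^6 × 1.98 = 9.48×10^6 J/(m²·K).
τ = 9.71 days = 8.39×10^5 s.
λ = C / τ = 9.48×10^6 / 8.39×10^5 = 11.3 W/(m²·K).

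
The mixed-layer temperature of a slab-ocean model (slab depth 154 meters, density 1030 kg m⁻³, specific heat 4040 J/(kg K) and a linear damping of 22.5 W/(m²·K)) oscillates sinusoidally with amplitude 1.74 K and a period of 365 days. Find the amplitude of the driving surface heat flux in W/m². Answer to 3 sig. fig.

226

Areal heat capacity C = ρ c_p D = 1030 × 4040 × 154 = 6.41×10^8 J m⁻² K⁻¹.
ω = 2π / 3.15×10^7 s = 1.99×10^-7 s⁻¹.
√((Cω)² + λ²) = √((128)² + 22.5²) = 130 W/(m²·K).
F₀ = A × √((Cω)²+λ²) = 1.74 × 130 = 226 W/m².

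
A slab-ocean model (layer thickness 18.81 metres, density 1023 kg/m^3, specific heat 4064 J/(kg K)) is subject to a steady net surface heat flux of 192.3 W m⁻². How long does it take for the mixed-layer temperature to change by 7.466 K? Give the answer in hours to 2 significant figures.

840 hours

Areal heat capacity C = ρ c_p D = 1023 × 4064 × 18.81 = 7.82×10^7 J/(m²·K).
Time required: Δt = C ΔT / F = 7.82×10^7 × 7.466 / 192.3 = 3.04×10^6 s.
In hours: 3.04×10^6 s / (3600 s/hour) = 843 hours.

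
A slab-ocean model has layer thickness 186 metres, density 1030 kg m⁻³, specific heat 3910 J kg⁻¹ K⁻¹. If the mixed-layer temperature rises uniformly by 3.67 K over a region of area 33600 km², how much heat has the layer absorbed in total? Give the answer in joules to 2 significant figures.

9.2×10^19 J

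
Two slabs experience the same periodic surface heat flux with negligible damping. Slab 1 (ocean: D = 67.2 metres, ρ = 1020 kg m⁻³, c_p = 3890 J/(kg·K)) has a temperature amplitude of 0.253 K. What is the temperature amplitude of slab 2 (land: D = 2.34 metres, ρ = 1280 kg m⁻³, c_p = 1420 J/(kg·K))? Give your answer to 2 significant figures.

16 K

C_ocean = 2.67×10^8 J/(m²·K); C_land = 4.25×10^6 J/(m²·K).
A ∝ 1/C ⇒ A_land = A_ocean × C_ocean/C_land = 0.253 × 62.7 = 15.9 K.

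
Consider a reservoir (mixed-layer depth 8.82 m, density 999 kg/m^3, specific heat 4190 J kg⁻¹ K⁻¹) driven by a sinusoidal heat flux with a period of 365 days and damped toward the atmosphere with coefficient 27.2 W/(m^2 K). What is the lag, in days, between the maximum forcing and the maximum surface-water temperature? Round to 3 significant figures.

Areal heat capacity C = ρ c_p D = 999 × 4190 × 8.82 = 3.69×10^7 J/(m^2 K).
ω = 2π / 3.15×10^7 s = 1.99×10^-7 s⁻¹.
Phase lag φ = arctan(Cω/λ) = arctan(7.36/27.2) = 0.264 rad.
Time lag = φ / ω = 0.264 / 1.99×10^-7 = 1.33×10^6 s = 15.3 days.

15.3 days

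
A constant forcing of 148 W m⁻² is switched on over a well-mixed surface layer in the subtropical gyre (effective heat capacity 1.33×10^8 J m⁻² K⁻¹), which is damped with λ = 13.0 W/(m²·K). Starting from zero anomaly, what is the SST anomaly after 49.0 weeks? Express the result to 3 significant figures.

10.8 K

Areal heat capacity C = 1.33×10^8 J m⁻² K⁻¹ (given).
τ = C / λ = 1.33×10^8 / 13.0 = 1.02×10^7 s.
Equilibrium anomaly ΔT_eq = F / λ = 148 / 13.0 = 11.4 K.
t = 49.0 weeks = 2.96×10^7 s, so t/τ = 2.90.
ΔT(t) = ΔT_eq (1 − e^(−t/τ)) = 11.4 × (1 − e^−2.90) = 10.8 K.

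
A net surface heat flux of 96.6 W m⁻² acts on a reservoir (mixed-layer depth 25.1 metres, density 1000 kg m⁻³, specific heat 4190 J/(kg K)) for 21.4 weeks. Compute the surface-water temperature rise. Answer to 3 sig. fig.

11.9 K

Areal heat capacity C = ρ c_p D = 1000 × 4190 × 25.1 = 1.05×10^8 J/(m²·K).
Net heat input Q = F Δt = 96.6 × (21.4 weeks × 6.048×10^5 s/week) = 1.25×10^9 J/m².
ΔT = Q / C = 1.25×10^9 / 1.05×10^8 = 11.9 K.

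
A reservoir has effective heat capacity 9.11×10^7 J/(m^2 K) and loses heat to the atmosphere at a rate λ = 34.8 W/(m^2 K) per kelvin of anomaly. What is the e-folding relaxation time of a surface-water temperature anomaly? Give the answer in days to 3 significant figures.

30.3 days

Areal heat capacity C = 9.11×10^7 J/(m^2 K) (given).
Relaxation time τ = C / λ = 9.11×10^7 / 34.8 = 2.62×10^6 s.
In days: 2.62×10^6 s / (86400 s/day) = 30.3 days.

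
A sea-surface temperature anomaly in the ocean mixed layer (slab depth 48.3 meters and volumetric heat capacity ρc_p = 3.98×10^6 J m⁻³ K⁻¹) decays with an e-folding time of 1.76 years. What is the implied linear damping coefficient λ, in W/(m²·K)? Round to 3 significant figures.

3.46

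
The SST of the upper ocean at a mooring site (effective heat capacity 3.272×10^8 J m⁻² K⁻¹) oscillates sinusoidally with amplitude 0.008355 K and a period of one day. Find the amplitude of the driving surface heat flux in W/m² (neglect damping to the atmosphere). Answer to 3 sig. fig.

Areal heat capacity C = 3.272×10^8 J m⁻² K⁻¹ (given).
ω = 2π / 86400 s = 7.27×10^-5 s⁻¹.
Cω = 3.27×10^8 × 7.27×10^-5 = 23800 W/(m²·K).
F₀ = A × Cω = 0.008355 × 23800 = 199 W/m².

199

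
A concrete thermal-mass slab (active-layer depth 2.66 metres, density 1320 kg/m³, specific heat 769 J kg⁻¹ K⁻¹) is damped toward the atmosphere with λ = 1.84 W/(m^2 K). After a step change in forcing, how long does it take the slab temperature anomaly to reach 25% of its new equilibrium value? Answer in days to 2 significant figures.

4.9 days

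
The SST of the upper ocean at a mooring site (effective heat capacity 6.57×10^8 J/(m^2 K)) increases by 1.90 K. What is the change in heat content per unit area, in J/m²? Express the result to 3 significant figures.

Areal heat capacity C = 6.57×10^8 J/(m^2 K) (given).
ΔQ = C ΔT = 6.57×10^8 × 1.90 = 1.25×10^9 J/m².

1.25×10^9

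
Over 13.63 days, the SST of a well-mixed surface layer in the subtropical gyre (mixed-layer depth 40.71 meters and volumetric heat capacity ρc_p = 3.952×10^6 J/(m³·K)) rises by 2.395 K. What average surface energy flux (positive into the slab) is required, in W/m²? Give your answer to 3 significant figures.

327

Areal heat capacity C = ρc_p × D = 3.952×10^6 × 40.71 = 1.61×10^8 J/(m²·K).
Required heat per unit area: Q = C ΔT = 1.61×10^8 × 2.395 = 3.85×10^8 J/m².
Flux F = Q / Δt = 3.85×10^8 / 1.18×10^6 s = 327 W/m².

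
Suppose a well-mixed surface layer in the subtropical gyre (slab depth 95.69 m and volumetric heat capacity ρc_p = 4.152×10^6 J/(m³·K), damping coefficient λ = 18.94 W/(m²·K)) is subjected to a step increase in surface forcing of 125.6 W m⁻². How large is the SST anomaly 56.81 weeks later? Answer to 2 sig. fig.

Areal heat capacity C = ρc_p × D = 4.152×10^6 × 95.69 = 3.97×10^8 J m⁻² K⁻¹.
τ = C / λ = 3.97×10^8 / 18.94 = 2.10×10^7 s.
Equilibrium anomaly ΔT_eq = F / λ = 125.6 / 18.94 = 6.63 K.
t = 56.81 weeks = 3.44×10^7 s, so t/τ = 1.64.
ΔT(t) = ΔT_eq (1 − e^(−t/τ)) = 6.63 × (1 − e^−1.64) = 5.34 K.

5.3 K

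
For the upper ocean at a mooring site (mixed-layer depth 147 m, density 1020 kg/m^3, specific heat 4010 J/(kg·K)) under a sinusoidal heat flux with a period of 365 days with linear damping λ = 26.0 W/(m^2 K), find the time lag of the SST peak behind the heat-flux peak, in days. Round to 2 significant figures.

79 days

Areal heat capacity C = ρ c_p D = 1020 × 4010 × 147 = 6.01×10^8 J/(m^2 K).
ω = 2π / 3.15×10^7 s = 1.99×10^-7 s⁻¹.
Phase lag φ = arctan(Cω/λ) = arctan(120/26.0) = 1.36 rad.
Time lag = φ / ω = 1.36 / 1.99×10^-7 = 6.81×10^6 s = 78.8 days.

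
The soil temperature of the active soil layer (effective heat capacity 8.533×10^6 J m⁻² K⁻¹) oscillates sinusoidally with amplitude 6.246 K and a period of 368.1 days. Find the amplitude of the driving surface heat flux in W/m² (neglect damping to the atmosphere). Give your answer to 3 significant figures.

Areal heat capacity C = 8.533×10^6 J m⁻² K⁻¹ (given).
ω = 2π / 3.18×10^7 s = 1.98×10^-7 s⁻¹.
Cω = 8.53×10^6 × 1.98×10^-7 = 1.69 W/(m²·K).
F₀ = A × Cω = 6.246 × 1.69 = 10.5 W/m².

10.5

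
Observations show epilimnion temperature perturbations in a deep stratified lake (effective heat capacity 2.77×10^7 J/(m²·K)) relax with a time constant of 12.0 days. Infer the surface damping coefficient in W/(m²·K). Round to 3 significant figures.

Areal heat capacity C = 2.77×10^7 J/(m²·K) (given).
τ = 12.0 days = 1.04×10^6 s.
λ = C / τ = 2.77×10^7 / 1.04×10^6 = 26.7 W/(m²·K).

26.7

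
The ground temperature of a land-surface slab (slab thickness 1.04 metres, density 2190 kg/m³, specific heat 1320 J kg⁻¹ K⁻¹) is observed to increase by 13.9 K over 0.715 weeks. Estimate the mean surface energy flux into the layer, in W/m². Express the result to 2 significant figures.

97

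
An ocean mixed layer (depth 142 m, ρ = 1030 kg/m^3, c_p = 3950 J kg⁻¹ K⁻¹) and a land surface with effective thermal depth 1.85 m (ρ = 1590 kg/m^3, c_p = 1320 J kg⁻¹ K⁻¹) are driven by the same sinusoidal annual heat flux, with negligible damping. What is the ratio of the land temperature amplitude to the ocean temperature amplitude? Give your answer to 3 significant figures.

C_ocean = 1030 × 3950 × 142 = 5.78×10^8 J/(m²·K).
C_land = 1590 × 1320 × 1.85 = 3.88×10^6 J/(m²·K).
Undamped amplitude ∝ 1/C, so A_land/A_ocean = C_ocean/C_land = 149.

149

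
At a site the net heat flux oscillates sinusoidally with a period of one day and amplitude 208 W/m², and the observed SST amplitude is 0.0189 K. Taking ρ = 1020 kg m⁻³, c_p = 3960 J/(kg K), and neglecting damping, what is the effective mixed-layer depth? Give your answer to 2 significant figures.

ω = 2π / 86400 s = 7.27×10^-5 s⁻¹.
Required C = F₀ / (A ω) = 208 / (0.0189 × 7.27×10^-5) = 1.51×10^8 J/(m²·K).
D = C / (ρ c_p) = 1.51×10^8 / (1020 × 3960) = 37.5 m.

37 m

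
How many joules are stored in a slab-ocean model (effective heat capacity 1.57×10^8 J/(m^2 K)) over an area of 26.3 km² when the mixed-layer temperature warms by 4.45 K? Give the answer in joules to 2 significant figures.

Areal heat capacity C = 1.57×10^8 J/(m^2 K) (given).
Heat per unit area: q = C ΔT = 1.57×10^8 × 4.45 = 6.99×10^8 J/m².
Total heat: Q = q × A = 6.99×10^8 × (26.3 × 10⁶ m²) = 1.84×10^16 J.

1.8×10^16 J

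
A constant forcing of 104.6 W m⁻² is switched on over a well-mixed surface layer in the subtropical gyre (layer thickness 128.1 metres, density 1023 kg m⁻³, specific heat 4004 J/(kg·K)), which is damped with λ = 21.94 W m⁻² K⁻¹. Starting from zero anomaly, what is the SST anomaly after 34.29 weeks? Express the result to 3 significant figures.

Areal heat capacity C = ρ c_p D = 1023 × 4004 × 128.1 = 5.25×10^8 J m⁻² K⁻¹.
τ = C / λ = 5.25×10^8 / 21.94 = 2.39×10^7 s.
Equilibrium anomaly ΔT_eq = F / λ = 104.6 / 21.94 = 4.77 K.
t = 34.29 weeks = 2.07×10^7 s, so t/τ = 0.867.
ΔT(t) = ΔT_eq (1 − e^(−t/τ)) = 4.77 × (1 − e^−0.867) = 2.76 K.

2.76 K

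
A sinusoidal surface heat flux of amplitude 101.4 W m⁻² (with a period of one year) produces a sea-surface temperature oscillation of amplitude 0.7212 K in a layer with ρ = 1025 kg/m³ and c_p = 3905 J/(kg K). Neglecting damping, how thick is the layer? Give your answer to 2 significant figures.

180 m

ω = 2π / 3.15×10^7 s = 1.99×10^-7 s⁻¹.
Required C = F₀ / (A ω) = 101.4 / (0.7212 × 1.99×10^-7) = 7.06×10^8 J/(m²·K).
D = C / (ρ c_p) = 7.06×10^8 / (1025 × 3905) = 176 m.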